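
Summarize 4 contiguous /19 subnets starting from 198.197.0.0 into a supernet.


Original prefix: /19
Number of subnets: 4 = 2^2
New prefix = 19 - 2 = 17
Supernet: 198.197.0.0/17


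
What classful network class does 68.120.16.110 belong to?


First octet: 68
Binary: 01000100
0xxxxxxx -> Class A (1-126)
Class A, default mask 255.0.0.0 (/8)


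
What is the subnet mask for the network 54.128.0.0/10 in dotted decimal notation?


/10 means 10 network bits, 22 host bits
Binary: 11111111110000000000000000000000
Mask: 255.192.0.0


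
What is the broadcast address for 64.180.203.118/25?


Network: 64.180.203.0/25
Host bits = 7
Set all host bits to 1:
Broadcast: 64.180.203.127


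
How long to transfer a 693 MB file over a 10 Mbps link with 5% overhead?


Effective throughput = 10 * (1 - 5/100) = 9.5 Mbps
File size in Mb = 693 * 8 = 5544 Mb
Time = 5544 / 9.5
Time = 583.5789 seconds


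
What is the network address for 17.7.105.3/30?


IP:   00010001.00000111.01101001.00000011
Mask: 11111111.11111111.11111111.11111100
AND operation:
Net:  00010001.00000111.01101001.00000000
Network: 17.7.105.0/30


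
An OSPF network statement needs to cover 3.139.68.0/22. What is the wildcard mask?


Subnet mask: 255.255.252.0
Wildcard = 255.255.255.255 - subnet mask
255 - 255 = 0
255 - 255 = 0
255 - 252 = 3
255 - 0 = 255
Wildcard: 0.0.3.255


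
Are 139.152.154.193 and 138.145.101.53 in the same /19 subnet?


Mask: 255.255.224.0
139.152.154.193 AND mask = 139.152.128.0
138.145.101.53 AND mask = 138.145.96.0
No, different subnets (139.152.128.0 vs 138.145.96.0)


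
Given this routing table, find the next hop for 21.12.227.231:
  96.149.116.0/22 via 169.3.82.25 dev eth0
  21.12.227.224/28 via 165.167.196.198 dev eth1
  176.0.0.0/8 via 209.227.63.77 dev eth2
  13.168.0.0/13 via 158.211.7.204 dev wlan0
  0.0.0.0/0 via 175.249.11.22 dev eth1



Longest prefix match for 21.12.227.231:
  /22 96.149.116.0: no
  /28 21.12.227.224: MATCH
  /8 176.0.0.0: no
  /13 13.168.0.0: no
  /0 0.0.0.0: MATCH
Selected: next-hop 165.167.196.198 via eth1 (matched /28)


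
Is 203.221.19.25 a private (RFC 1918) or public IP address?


RFC 1918 private ranges:
  10.0.0.0/8 (10.0.0.0 - 10.255.255.255)
  172.16.0.0/12 (172.16.0.0 - 172.31.255.255)
  192.168.0.0/16 (192.168.0.0 - 192.168.255.255)
Public (not in any RFC 1918 range)


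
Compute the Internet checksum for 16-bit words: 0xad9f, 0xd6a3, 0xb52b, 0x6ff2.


Sum all words (with carry folding):
+ 0xad9f = 0xad9f
+ 0xd6a3 = 0x8443
+ 0xb52b = 0x396f
+ 0x6ff2 = 0xa961
One's complement: ~0xa961
Checksum = 0x569e


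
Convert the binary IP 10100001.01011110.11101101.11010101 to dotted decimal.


10100001 = 161
01011110 = 94
11101101 = 237
11010101 = 213
IP: 161.94.237.213


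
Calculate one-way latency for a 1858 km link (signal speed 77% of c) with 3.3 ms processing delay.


Speed = 0.77 * 3e5 km/s = 231000 km/s
Propagation delay = 1858 / 231000 = 0.008 s = 8.0433 ms
Processing delay = 3.3 ms
Total one-way latency = 11.3433 ms


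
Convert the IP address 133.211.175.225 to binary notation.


133 = 10000101
211 = 11010011
175 = 10101111
225 = 11100001
Binary: 10000101.11010011.10101111.11100001


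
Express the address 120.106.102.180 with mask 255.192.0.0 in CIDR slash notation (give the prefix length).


Binary: 11111111.11000000.00000000.00000000
Count leading 1s
Prefix: /10


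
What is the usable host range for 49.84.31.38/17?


Network: 49.84.0.0
Broadcast: 49.84.127.255
First usable = network + 1
Last usable = broadcast - 1
Range: 49.84.0.1 to 49.84.127.254


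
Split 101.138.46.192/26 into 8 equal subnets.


New prefix = 26 + 3 = 29
Each subnet has 8 addresses
  101.138.46.192/29
  101.138.46.200/29
  101.138.46.208/29
  101.138.46.216/29
  101.138.46.224/29
  101.138.46.232/29
  101.138.46.240/29
  101.138.46.248/29
Subnets: 101.138.46.192/29, 101.138.46.200/29, 101.138.46.208/29, 101.138.46.216/29, 101.138.46.224/29, 101.138.46.232/29, 101.138.46.240/29, 101.138.46.248/29


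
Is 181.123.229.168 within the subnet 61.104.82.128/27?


Subnet network: 61.104.82.128
Test IP AND mask: 181.123.229.160
No, 181.123.229.168 is not in 61.104.82.128/27


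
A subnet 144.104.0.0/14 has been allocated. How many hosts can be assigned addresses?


Host bits = 32 - 14 = 18
Total addresses = 2^18 = 262144
Usable = total - 2 (network and broadcast)
Usable hosts: 262142


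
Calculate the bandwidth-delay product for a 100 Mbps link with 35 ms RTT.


BDP = bandwidth * RTT
= 100 Mbps * 35 ms
= 100 * 1e6 * 35 / 1000 bits
= 3500000 bits
= 437500 bytes
= 427.2461 KB
BDP = 3500000 bits (437500 bytes)


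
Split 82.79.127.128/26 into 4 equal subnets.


New prefix = 26 + 2 = 28
Each subnet has 16 addresses
  82.79.127.128/28
  82.79.127.144/28
  82.79.127.160/28
  82.79.127.176/28
Subnets: 82.79.127.128/28, 82.79.127.144/28, 82.79.127.160/28, 82.79.127.176/28


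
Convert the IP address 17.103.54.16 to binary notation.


17 = 00010001
103 = 01100111
54 = 00110110
16 = 00010000
Binary: 00010001.01100111.00110110.00010000


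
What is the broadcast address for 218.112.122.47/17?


Network: 218.112.0.0/17
Host bits = 15
Set all host bits to 1:
Broadcast: 218.112.127.255


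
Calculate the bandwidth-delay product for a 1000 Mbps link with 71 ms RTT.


BDP = bandwidth * RTT
= 1000 Mbps * 71 ms
= 1000 * 1e6 * 71 / 1000 bits
= 71000000 bits
= 8875000 bytes
= 8666.9922 KB
BDP = 71000000 bits (8875000 bytes)


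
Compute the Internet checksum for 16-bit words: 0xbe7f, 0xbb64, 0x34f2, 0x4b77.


Sum all words (with carry folding):
+ 0xbe7f = 0xbe7f
+ 0xbb64 = 0x79e4
+ 0x34f2 = 0xaed6
+ 0x4b77 = 0xfa4d
One's complement: ~0xfa4d
Checksum = 0x05b2


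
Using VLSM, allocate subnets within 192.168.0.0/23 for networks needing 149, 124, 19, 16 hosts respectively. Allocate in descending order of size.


149 hosts -> /24 (254 usable): 192.168.0.0/24
124 hosts -> /25 (126 usable): 192.168.1.0/25
19 hosts -> /27 (30 usable): 192.168.1.128/27
16 hosts -> /27 (30 usable): 192.168.1.160/27
Allocation: 192.168.0.0/24 (149 hosts, 254 usable); 192.168.1.0/25 (124 hosts, 126 usable); 192.168.1.128/27 (19 hosts, 30 usable); 192.168.1.160/27 (16 hosts, 30 usable)


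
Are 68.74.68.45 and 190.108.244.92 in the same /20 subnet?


Mask: 255.255.240.0
68.74.68.45 AND mask = 68.74.64.0
190.108.244.92 AND mask = 190.108.240.0
No, different subnets (68.74.64.0 vs 190.108.240.0)


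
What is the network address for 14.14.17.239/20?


IP:   00001110.00001110.00010001.11101111
Mask: 11111111.11111111.11110000.00000000
AND operation:
Net:  00001110.00001110.00010000.00000000
Network: 14.14.16.0/20


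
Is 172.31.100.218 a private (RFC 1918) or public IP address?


RFC 1918 private ranges:
  10.0.0.0/8 (10.0.0.0 - 10.255.255.255)
  172.16.0.0/12 (172.16.0.0 - 172.31.255.255)
  192.168.0.0/16 (192.168.0.0 - 192.168.255.255)
Private (in 172.16.0.0/12)


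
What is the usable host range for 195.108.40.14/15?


Network: 195.108.0.0
Broadcast: 195.109.255.255
First usable = network + 1
Last usable = broadcast - 1
Range: 195.108.0.1 to 195.109.255.254


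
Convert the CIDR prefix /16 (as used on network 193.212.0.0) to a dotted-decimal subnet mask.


/16 means 16 network bits, 16 host bits
Binary: 11111111111111110000000000000000
Mask: 255.255.0.0


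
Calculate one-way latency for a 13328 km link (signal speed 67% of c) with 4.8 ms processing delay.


Speed = 0.67 * 3e5 km/s = 201000 km/s
Propagation delay = 13328 / 201000 = 0.0663 s = 66.3085 ms
Processing delay = 4.8 ms
Total one-way latency = 71.1085 ms


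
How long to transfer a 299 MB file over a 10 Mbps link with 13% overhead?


Effective throughput = 10 * (1 - 13/100) = 8.7 Mbps
File size in Mb = 299 * 8 = 2392 Mb
Time = 2392 / 8.7
Time = 274.9425 seconds


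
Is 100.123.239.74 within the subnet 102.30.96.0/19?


Subnet network: 102.30.96.0
Test IP AND mask: 100.123.224.0
No, 100.123.239.74 is not in 102.30.96.0/19


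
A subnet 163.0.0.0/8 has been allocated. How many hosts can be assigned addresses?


Host bits = 32 - 8 = 24
Total addresses = 2^24 = 16777216
Usable = total - 2 (network and broadcast)
Usable hosts: 16777214


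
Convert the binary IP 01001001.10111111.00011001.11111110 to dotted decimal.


01001001 = 73
10111111 = 191
00011001 = 25
11111110 = 254
IP: 73.191.25.254


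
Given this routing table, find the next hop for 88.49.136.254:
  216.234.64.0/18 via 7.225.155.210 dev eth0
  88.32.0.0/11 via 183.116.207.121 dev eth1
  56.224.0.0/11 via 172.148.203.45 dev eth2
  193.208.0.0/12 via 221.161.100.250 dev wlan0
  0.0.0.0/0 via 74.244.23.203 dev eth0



Longest prefix match for 88.49.136.254:
  /18 216.234.64.0: no
  /11 88.32.0.0: MATCH
  /11 56.224.0.0: no
  /12 193.208.0.0: no
  /0 0.0.0.0: MATCH
Selected: next-hop 183.116.207.121 via eth1 (matched /11)


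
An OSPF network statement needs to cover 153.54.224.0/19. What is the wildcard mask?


Subnet mask: 255.255.224.0
Wildcard = 255.255.255.255 - subnet mask
255 - 255 = 0
255 - 255 = 0
255 - 224 = 31
255 - 0 = 255
Wildcard: 0.0.31.255


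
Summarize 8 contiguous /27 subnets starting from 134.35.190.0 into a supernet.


Original prefix: /27
Number of subnets: 8 = 2^3
New prefix = 27 - 3 = 24
Supernet: 134.35.190.0/24


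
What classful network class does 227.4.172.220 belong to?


First octet: 227
Binary: 11100011
1110xxxx -> Class D (224-239)
Class D (multicast), default mask N/A


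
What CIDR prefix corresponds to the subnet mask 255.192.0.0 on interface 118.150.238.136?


Binary: 11111111.11000000.00000000.00000000
Count leading 1s
Prefix: /10


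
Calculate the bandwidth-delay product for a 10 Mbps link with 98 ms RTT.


BDP = bandwidth * RTT
= 10 Mbps * 98 ms
= 10 * 1e6 * 98 / 1000 bits
= 980000 bits
= 122500 bytes
= 119.6289 KB
BDP = 980000 bits (122500 bytes)


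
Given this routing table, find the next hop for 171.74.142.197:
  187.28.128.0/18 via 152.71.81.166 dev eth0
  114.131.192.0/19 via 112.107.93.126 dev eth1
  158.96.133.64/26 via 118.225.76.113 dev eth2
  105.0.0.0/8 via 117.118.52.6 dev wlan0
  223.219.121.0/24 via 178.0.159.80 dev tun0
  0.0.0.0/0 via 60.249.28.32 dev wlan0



Longest prefix match for 171.74.142.197:
  /18 187.28.128.0: no
  /19 114.131.192.0: no
  /26 158.96.133.64: no
  /8 105.0.0.0: no
  /24 223.219.121.0: no
  /0 0.0.0.0: MATCH
Selected: next-hop 60.249.28.32 via wlan0 (matched /0)


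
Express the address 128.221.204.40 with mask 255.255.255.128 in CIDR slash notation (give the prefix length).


Binary: 11111111.11111111.11111111.10000000
Count leading 1s
Prefix: /25


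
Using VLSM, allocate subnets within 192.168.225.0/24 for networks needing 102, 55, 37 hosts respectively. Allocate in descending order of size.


102 hosts -> /25 (126 usable): 192.168.225.0/25
55 hosts -> /26 (62 usable): 192.168.225.128/26
37 hosts -> /26 (62 usable): 192.168.225.192/26
Allocation: 192.168.225.0/25 (102 hosts, 126 usable); 192.168.225.128/26 (55 hosts, 62 usable); 192.168.225.192/26 (37 hosts, 62 usable)


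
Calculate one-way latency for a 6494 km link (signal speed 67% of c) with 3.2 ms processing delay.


Speed = 0.67 * 3e5 km/s = 201000 km/s
Propagation delay = 6494 / 201000 = 0.0323 s = 32.3085 ms
Processing delay = 3.2 ms
Total one-way latency = 35.5085 ms


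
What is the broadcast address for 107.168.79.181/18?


Network: 107.168.64.0/18
Host bits = 14
Set all host bits to 1:
Broadcast: 107.168.127.255


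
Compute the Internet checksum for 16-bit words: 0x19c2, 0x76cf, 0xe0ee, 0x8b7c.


Sum all words (with carry folding):
+ 0x19c2 = 0x19c2
+ 0x76cf = 0x9091
+ 0xe0ee = 0x7180
+ 0x8b7c = 0xfcfc
One's complement: ~0xfcfc
Checksum = 0x0303


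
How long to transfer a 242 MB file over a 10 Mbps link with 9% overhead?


Effective throughput = 10 * (1 - 9/100) = 9.1 Mbps
File size in Mb = 242 * 8 = 1936 Mb
Time = 1936 / 9.1
Time = 212.7473 seconds


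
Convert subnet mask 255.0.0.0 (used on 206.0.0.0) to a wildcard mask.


Subnet mask: 255.0.0.0
Wildcard = 255.255.255.255 - subnet mask
255 - 255 = 0
255 - 0 = 255
255 - 0 = 255
255 - 0 = 255
Wildcard: 0.255.255.255


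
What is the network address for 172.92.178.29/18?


IP:   10101100.01011100.10110010.00011101
Mask: 11111111.11111111.11000000.00000000
AND operation:
Net:  10101100.01011100.10000000.00000000
Network: 172.92.128.0/18


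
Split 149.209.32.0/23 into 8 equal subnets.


New prefix = 23 + 3 = 26
Each subnet has 64 addresses
  149.209.32.0/26
  149.209.32.64/26
  149.209.32.128/26
  149.209.32.192/26
  149.209.33.0/26
  149.209.33.64/26
  149.209.33.128/26
  149.209.33.192/26
Subnets: 149.209.32.0/26, 149.209.32.64/26, 149.209.32.128/26, 149.209.32.192/26, 149.209.33.0/26, 149.209.33.64/26, 149.209.33.128/26, 149.209.33.192/26


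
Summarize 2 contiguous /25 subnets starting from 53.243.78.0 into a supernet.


Original prefix: /25
Number of subnets: 2 = 2^1
New prefix = 25 - 1 = 24
Supernet: 53.243.78.0/24


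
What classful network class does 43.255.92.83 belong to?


First octet: 43
Binary: 00101011
0xxxxxxx -> Class A (1-126)
Class A, default mask 255.0.0.0 (/8)


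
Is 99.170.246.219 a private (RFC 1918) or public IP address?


RFC 1918 private ranges:
  10.0.0.0/8 (10.0.0.0 - 10.255.255.255)
  172.16.0.0/12 (172.16.0.0 - 172.31.255.255)
  192.168.0.0/16 (192.168.0.0 - 192.168.255.255)
Public (not in any RFC 1918 range)


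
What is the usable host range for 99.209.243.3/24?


Network: 99.209.243.0
Broadcast: 99.209.243.255
First usable = network + 1
Last usable = broadcast - 1
Range: 99.209.243.1 to 99.209.243.254


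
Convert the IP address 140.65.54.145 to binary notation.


140 = 10001100
65 = 01000001
54 = 00110110
145 = 10010001
Binary: 10001100.01000001.00110110.10010001


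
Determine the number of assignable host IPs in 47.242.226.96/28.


Host bits = 32 - 28 = 4
Total addresses = 2^4 = 16
Usable = total - 2 (network and broadcast)
Usable hosts: 14


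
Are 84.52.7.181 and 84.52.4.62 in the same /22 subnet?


Mask: 255.255.252.0
84.52.7.181 AND mask = 84.52.4.0
84.52.4.62 AND mask = 84.52.4.0
Yes, same subnet (84.52.4.0)


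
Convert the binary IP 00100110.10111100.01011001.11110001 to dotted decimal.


00100110 = 38
10111100 = 188
01011001 = 89
11110001 = 241
IP: 38.188.89.241


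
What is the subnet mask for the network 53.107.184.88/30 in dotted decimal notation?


/30 means 30 network bits, 2 host bits
Binary: 11111111111111111111111111111100
Mask: 255.255.255.252


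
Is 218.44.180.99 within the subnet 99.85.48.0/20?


Subnet network: 99.85.48.0
Test IP AND mask: 218.44.176.0
No, 218.44.180.99 is not in 99.85.48.0/20


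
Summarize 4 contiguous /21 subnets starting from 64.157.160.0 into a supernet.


Original prefix: /21
Number of subnets: 4 = 2^2
New prefix = 21 - 2 = 19
Supernet: 64.157.160.0/19


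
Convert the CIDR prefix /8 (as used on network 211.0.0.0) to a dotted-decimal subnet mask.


/8 means 8 network bits, 24 host bits
Binary: 11111111000000000000000000000000
Mask: 255.0.0.0


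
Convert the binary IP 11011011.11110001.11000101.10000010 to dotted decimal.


11011011 = 219
11110001 = 241
11000101 = 197
10000010 = 130
IP: 219.241.197.130


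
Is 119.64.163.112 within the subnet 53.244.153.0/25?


Subnet network: 53.244.153.0
Test IP AND mask: 119.64.163.0
No, 119.64.163.112 is not in 53.244.153.0/25


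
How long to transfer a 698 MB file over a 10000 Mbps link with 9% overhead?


Effective throughput = 10000 * (1 - 9/100) = 9100 Mbps
File size in Mb = 698 * 8 = 5584 Mb
Time = 5584 / 9100
Time = 0.6136 seconds


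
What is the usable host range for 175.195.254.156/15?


Network: 175.194.0.0
Broadcast: 175.195.255.255
First usable = network + 1
Last usable = broadcast - 1
Range: 175.194.0.1 to 175.195.255.254


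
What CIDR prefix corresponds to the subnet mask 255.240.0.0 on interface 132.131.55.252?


Binary: 11111111.11110000.00000000.00000000
Count leading 1s
Prefix: /12


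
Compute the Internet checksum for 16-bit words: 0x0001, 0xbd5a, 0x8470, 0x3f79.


Sum all words (with carry folding):
+ 0x0001 = 0x0001
+ 0xbd5a = 0xbd5b
+ 0x8470 = 0x41cc
+ 0x3f79 = 0x8145
One's complement: ~0x8145
Checksum = 0x7eba


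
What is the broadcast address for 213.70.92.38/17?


Network: 213.70.0.0/17
Host bits = 15
Set all host bits to 1:
Broadcast: 213.70.127.255


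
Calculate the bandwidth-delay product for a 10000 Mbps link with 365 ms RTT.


BDP = bandwidth * RTT
= 10000 Mbps * 365 ms
= 10000 * 1e6 * 365 / 1000 bits
= 3650000000 bits
= 456250000 bytes
= 445556.6406 KB
BDP = 3650000000 bits (456250000 bytes)


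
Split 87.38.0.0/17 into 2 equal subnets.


New prefix = 17 + 1 = 18
Each subnet has 16384 addresses
  87.38.0.0/18
  87.38.64.0/18
Subnets: 87.38.0.0/18, 87.38.64.0/18


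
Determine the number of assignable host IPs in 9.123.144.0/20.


Host bits = 32 - 20 = 12
Total addresses = 2^12 = 4096
Usable = total - 2 (network and broadcast)
Usable hosts: 4094


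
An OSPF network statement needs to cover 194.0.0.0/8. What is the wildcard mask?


Subnet mask: 255.0.0.0
Wildcard = 255.255.255.255 - subnet mask
255 - 255 = 0
255 - 0 = 255
255 - 0 = 255
255 - 0 = 255
Wildcard: 0.255.255.255


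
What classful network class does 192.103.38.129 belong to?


First octet: 192
Binary: 11000000
110xxxxx -> Class C (192-223)
Class C, default mask 255.255.255.0 (/24)


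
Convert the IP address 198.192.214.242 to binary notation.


198 = 11000110
192 = 11000000
214 = 11010110
242 = 11110010
Binary: 11000110.11000000.11010110.11110010


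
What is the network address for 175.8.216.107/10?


IP:   10101111.00001000.11011000.01101011
Mask: 11111111.11000000.00000000.00000000
AND operation:
Net:  10101111.00000000.00000000.00000000
Network: 175.0.0.0/10


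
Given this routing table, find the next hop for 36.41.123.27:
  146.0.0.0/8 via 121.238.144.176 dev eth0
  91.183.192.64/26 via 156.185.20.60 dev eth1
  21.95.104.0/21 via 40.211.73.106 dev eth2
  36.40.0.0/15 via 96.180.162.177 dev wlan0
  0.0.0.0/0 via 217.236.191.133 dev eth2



Longest prefix match for 36.41.123.27:
  /8 146.0.0.0: no
  /26 91.183.192.64: no
  /21 21.95.104.0: no
  /15 36.40.0.0: MATCH
  /0 0.0.0.0: MATCH
Selected: next-hop 96.180.162.177 via wlan0 (matched /15)


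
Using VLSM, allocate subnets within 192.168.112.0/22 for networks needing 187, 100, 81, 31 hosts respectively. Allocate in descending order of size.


187 hosts -> /24 (254 usable): 192.168.112.0/24
100 hosts -> /25 (126 usable): 192.168.113.0/25
81 hosts -> /25 (126 usable): 192.168.113.128/25
31 hosts -> /26 (62 usable): 192.168.114.0/26
Allocation: 192.168.112.0/24 (187 hosts, 254 usable); 192.168.113.0/25 (100 hosts, 126 usable); 192.168.113.128/25 (81 hosts, 126 usable); 192.168.114.0/26 (31 hosts, 62 usable)


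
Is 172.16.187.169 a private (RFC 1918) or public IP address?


RFC 1918 private ranges:
  10.0.0.0/8 (10.0.0.0 - 10.255.255.255)
  172.16.0.0/12 (172.16.0.0 - 172.31.255.255)
  192.168.0.0/16 (192.168.0.0 - 192.168.255.255)
Private (in 172.16.0.0/12)


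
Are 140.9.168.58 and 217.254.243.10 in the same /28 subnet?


Mask: 255.255.255.240
140.9.168.58 AND mask = 140.9.168.48
217.254.243.10 AND mask = 217.254.243.0
No, different subnets (140.9.168.48 vs 217.254.243.0)


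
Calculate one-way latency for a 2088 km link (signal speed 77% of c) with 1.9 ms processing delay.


Speed = 0.77 * 3e5 km/s = 231000 km/s
Propagation delay = 2088 / 231000 = 0.009 s = 9.039 ms
Processing delay = 1.9 ms
Total one-way latency = 10.939 ms


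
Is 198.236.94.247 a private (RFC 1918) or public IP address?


RFC 1918 private ranges:
  10.0.0.0/8 (10.0.0.0 - 10.255.255.255)
  172.16.0.0/12 (172.16.0.0 - 172.31.255.255)
  192.168.0.0/16 (192.168.0.0 - 192.168.255.255)
Public (not in any RFC 1918 range)


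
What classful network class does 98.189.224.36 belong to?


First octet: 98
Binary: 01100010
0xxxxxxx -> Class A (1-126)
Class A, default mask 255.0.0.0 (/8)


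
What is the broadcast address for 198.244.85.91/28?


Network: 198.244.85.80/28
Host bits = 4
Set all host bits to 1:
Broadcast: 198.244.85.95


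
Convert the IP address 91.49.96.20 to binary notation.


91 = 01011011
49 = 00110001
96 = 01100000
20 = 00010100
Binary: 01011011.00110001.01100000.00010100


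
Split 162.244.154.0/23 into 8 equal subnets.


New prefix = 23 + 3 = 26
Each subnet has 64 addresses
  162.244.154.0/26
  162.244.154.64/26
  162.244.154.128/26
  162.244.154.192/26
  162.244.155.0/26
  162.244.155.64/26
  162.244.155.128/26
  162.244.155.192/26
Subnets: 162.244.154.0/26, 162.244.154.64/26, 162.244.154.128/26, 162.244.154.192/26, 162.244.155.0/26, 162.244.155.64/26, 162.244.155.128/26, 162.244.155.192/26


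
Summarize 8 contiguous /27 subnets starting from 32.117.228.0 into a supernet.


Original prefix: /27
Number of subnets: 8 = 2^3
New prefix = 27 - 3 = 24
Supernet: 32.117.228.0/24


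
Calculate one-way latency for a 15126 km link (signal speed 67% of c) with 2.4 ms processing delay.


Speed = 0.67 * 3e5 km/s = 201000 km/s
Propagation delay = 15126 / 201000 = 0.0753 s = 75.2537 ms
Processing delay = 2.4 ms
Total one-way latency = 77.6537 ms


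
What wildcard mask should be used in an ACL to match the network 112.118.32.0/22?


Subnet mask: 255.255.252.0
Wildcard = 255.255.255.255 - subnet mask
255 - 255 = 0
255 - 255 = 0
255 - 252 = 3
255 - 0 = 255
Wildcard: 0.0.3.255


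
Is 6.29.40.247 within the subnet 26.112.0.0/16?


Subnet network: 26.112.0.0
Test IP AND mask: 6.29.0.0
No, 6.29.40.247 is not in 26.112.0.0/16


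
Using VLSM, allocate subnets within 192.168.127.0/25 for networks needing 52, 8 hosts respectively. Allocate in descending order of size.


52 hosts -> /26 (62 usable): 192.168.127.0/26
8 hosts -> /28 (14 usable): 192.168.127.64/28
Allocation: 192.168.127.0/26 (52 hosts, 62 usable); 192.168.127.64/28 (8 hosts, 14 usable)


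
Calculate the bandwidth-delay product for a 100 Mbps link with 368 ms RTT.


BDP = bandwidth * RTT
= 100 Mbps * 368 ms
= 100 * 1e6 * 368 / 1000 bits
= 36800000 bits
= 4600000 bytes
= 4492.1875 KB
BDP = 36800000 bits (4600000 bytes)


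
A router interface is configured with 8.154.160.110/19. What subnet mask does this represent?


/19 means 19 network bits, 13 host bits
Binary: 11111111111111111110000000000000
Mask: 255.255.224.0


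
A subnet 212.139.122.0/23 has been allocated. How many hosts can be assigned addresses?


Host bits = 32 - 23 = 9
Total addresses = 2^9 = 512
Usable = total - 2 (network and broadcast)
Usable hosts: 510


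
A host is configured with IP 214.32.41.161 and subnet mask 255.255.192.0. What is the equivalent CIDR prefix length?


Binary: 11111111.11111111.11000000.00000000
Count leading 1s
Prefix: /18


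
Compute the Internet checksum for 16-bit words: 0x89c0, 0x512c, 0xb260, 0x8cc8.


Sum all words (with carry folding):
+ 0x89c0 = 0x89c0
+ 0x512c = 0xdaec
+ 0xb260 = 0x8d4d
+ 0x8cc8 = 0x1a16
One's complement: ~0x1a16
Checksum = 0xe5e9


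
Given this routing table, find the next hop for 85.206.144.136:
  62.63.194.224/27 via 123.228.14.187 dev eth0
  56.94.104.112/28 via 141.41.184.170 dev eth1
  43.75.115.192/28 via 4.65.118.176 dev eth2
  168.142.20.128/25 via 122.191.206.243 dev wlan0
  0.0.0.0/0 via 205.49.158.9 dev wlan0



Longest prefix match for 85.206.144.136:
  /27 62.63.194.224: no
  /28 56.94.104.112: no
  /28 43.75.115.192: no
  /25 168.142.20.128: no
  /0 0.0.0.0: MATCH
Selected: next-hop 205.49.158.9 via wlan0 (matched /0)


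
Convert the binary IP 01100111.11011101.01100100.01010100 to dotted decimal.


01100111 = 103
11011101 = 221
01100100 = 100
01010100 = 84
IP: 103.221.100.84


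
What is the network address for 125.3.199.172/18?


IP:   01111101.00000011.11000111.10101100
Mask: 11111111.11111111.11000000.00000000
AND operation:
Net:  01111101.00000011.11000000.00000000
Network: 125.3.192.0/18


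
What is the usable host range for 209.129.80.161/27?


Network: 209.129.80.160
Broadcast: 209.129.80.191
First usable = network + 1
Last usable = broadcast - 1
Range: 209.129.80.161 to 209.129.80.190


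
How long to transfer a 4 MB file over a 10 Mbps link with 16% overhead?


Effective throughput = 10 * (1 - 16/100) = 8.4 Mbps
File size in Mb = 4 * 8 = 32 Mb
Time = 32 / 8.4
Time = 3.8095 seconds


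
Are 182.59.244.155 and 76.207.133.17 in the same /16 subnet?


Mask: 255.255.0.0
182.59.244.155 AND mask = 182.59.0.0
76.207.133.17 AND mask = 76.207.0.0
No, different subnets (182.59.0.0 vs 76.207.0.0)


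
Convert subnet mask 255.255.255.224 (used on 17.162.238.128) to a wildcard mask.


Subnet mask: 255.255.255.224
Wildcard = 255.255.255.255 - subnet mask
255 - 255 = 0
255 - 255 = 0
255 - 255 = 0
255 - 224 = 31
Wildcard: 0.0.0.31


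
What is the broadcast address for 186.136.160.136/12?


Network: 186.128.0.0/12
Host bits = 20
Set all host bits to 1:
Broadcast: 186.143.255.255


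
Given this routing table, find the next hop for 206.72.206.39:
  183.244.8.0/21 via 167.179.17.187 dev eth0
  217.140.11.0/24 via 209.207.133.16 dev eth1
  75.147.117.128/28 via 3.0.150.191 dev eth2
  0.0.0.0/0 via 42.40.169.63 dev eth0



Longest prefix match for 206.72.206.39:
  /21 183.244.8.0: no
  /24 217.140.11.0: no
  /28 75.147.117.128: no
  /0 0.0.0.0: MATCH
Selected: next-hop 42.40.169.63 via eth0 (matched /0)


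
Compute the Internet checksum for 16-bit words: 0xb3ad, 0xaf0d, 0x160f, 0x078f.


Sum all words (with carry folding):
+ 0xb3ad = 0xb3ad
+ 0xaf0d = 0x62bb
+ 0x160f = 0x78ca
+ 0x078f = 0x8059
One's complement: ~0x8059
Checksum = 0x7fa6


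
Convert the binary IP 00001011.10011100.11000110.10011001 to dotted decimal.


00001011 = 11
10011100 = 156
11000110 = 198
10011001 = 153
IP: 11.156.198.153


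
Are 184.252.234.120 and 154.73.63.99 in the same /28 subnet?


Mask: 255.255.255.240
184.252.234.120 AND mask = 184.252.234.112
154.73.63.99 AND mask = 154.73.63.96
No, different subnets (184.252.234.112 vs 154.73.63.96)


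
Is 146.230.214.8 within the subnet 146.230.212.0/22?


Subnet network: 146.230.212.0
Test IP AND mask: 146.230.212.0
Yes, 146.230.214.8 is in 146.230.212.0/22


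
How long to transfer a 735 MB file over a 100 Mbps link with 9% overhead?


Effective throughput = 100 * (1 - 9/100) = 91 Mbps
File size in Mb = 735 * 8 = 5880 Mb
Time = 5880 / 91
Time = 64.6154 seconds


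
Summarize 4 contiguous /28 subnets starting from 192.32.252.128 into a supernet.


Original prefix: /28
Number of subnets: 4 = 2^2
New prefix = 28 - 2 = 26
Supernet: 192.32.252.128/26


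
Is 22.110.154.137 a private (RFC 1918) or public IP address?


RFC 1918 private ranges:
  10.0.0.0/8 (10.0.0.0 - 10.255.255.255)
  172.16.0.0/12 (172.16.0.0 - 172.31.255.255)
  192.168.0.0/16 (192.168.0.0 - 192.168.255.255)
Public (not in any RFC 1918 range)


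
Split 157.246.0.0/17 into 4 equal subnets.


New prefix = 17 + 2 = 19
Each subnet has 8192 addresses
  157.246.0.0/19
  157.246.32.0/19
  157.246.64.0/19
  157.246.96.0/19
Subnets: 157.246.0.0/19, 157.246.32.0/19, 157.246.64.0/19, 157.246.96.0/19


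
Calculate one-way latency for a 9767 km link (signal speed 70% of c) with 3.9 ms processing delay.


Speed = 0.7 * 3e5 km/s = 210000 km/s
Propagation delay = 9767 / 210000 = 0.0465 s = 46.5095 ms
Processing delay = 3.9 ms
Total one-way latency = 50.4095 ms


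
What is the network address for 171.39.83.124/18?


IP:   10101011.00100111.01010011.01111100
Mask: 11111111.11111111.11000000.00000000
AND operation:
Net:  10101011.00100111.01000000.00000000
Network: 171.39.64.0/18


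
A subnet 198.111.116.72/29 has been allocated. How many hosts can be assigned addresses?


Host bits = 32 - 29 = 3
Total addresses = 2^3 = 8
Usable = total - 2 (network and broadcast)
Usable hosts: 6


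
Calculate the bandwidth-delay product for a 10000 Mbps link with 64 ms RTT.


BDP = bandwidth * RTT
= 10000 Mbps * 64 ms
= 10000 * 1e6 * 64 / 1000 bits
= 640000000 bits
= 80000000 bytes
= 78125 KB
BDP = 640000000 bits (80000000 bytes)


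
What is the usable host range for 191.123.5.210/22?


Network: 191.123.4.0
Broadcast: 191.123.7.255
First usable = network + 1
Last usable = broadcast - 1
Range: 191.123.4.1 to 191.123.7.254


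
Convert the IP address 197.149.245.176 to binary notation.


197 = 11000101
149 = 10010101
245 = 11110101
176 = 10110000
Binary: 11000101.10010101.11110101.10110000


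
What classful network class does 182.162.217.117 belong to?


First octet: 182
Binary: 10110110
10xxxxxx -> Class B (128-191)
Class B, default mask 255.255.0.0 (/16)


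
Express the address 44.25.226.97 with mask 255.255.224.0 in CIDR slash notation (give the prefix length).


Binary: 11111111.11111111.11100000.00000000
Count leading 1s
Prefix: /19


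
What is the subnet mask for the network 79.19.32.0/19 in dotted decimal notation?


/19 means 19 network bits, 13 host bits
Binary: 11111111111111111110000000000000
Mask: 255.255.224.0


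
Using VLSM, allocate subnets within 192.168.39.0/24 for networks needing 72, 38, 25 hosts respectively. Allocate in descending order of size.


72 hosts -> /25 (126 usable): 192.168.39.0/25
38 hosts -> /26 (62 usable): 192.168.39.128/26
25 hosts -> /27 (30 usable): 192.168.39.192/27
Allocation: 192.168.39.0/25 (72 hosts, 126 usable); 192.168.39.128/26 (38 hosts, 62 usable); 192.168.39.192/27 (25 hosts, 30 usable)


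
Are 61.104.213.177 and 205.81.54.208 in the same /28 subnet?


Mask: 255.255.255.240
61.104.213.177 AND mask = 61.104.213.176
205.81.54.208 AND mask = 205.81.54.208
No, different subnets (61.104.213.176 vs 205.81.54.208)


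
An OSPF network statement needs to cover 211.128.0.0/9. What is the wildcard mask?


Subnet mask: 255.128.0.0
Wildcard = 255.255.255.255 - subnet mask
255 - 255 = 0
255 - 128 = 127
255 - 0 = 255
255 - 0 = 255
Wildcard: 0.127.255.255


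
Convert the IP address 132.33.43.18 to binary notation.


132 = 10000100
33 = 00100001
43 = 00101011
18 = 00010010
Binary: 10000100.00100001.00101011.00010010


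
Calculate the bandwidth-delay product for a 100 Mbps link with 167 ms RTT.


BDP = bandwidth * RTT
= 100 Mbps * 167 ms
= 100 * 1e6 * 167 / 1000 bits
= 16700000 bits
= 2087500 bytes
= 2038.5742 KB
BDP = 16700000 bits (2087500 bytes)


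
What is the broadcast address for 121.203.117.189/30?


Network: 121.203.117.188/30
Host bits = 2
Set all host bits to 1:
Broadcast: 121.203.117.191


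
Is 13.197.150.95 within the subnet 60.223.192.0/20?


Subnet network: 60.223.192.0
Test IP AND mask: 13.197.144.0
No, 13.197.150.95 is not in 60.223.192.0/20


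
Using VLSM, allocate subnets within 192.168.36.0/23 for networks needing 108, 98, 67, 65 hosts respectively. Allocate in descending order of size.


108 hosts -> /25 (126 usable): 192.168.36.0/25
98 hosts -> /25 (126 usable): 192.168.36.128/25
67 hosts -> /25 (126 usable): 192.168.37.0/25
65 hosts -> /25 (126 usable): 192.168.37.128/25
Allocation: 192.168.36.0/25 (108 hosts, 126 usable); 192.168.36.128/25 (98 hosts, 126 usable); 192.168.37.0/25 (67 hosts, 126 usable); 192.168.37.128/25 (65 hosts, 126 usable)


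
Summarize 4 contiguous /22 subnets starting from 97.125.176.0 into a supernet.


Original prefix: /22
Number of subnets: 4 = 2^2
New prefix = 22 - 2 = 20
Supernet: 97.125.176.0/20


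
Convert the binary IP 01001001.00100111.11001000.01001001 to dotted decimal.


01001001 = 73
00100111 = 39
11001000 = 200
01001001 = 73
IP: 73.39.200.73


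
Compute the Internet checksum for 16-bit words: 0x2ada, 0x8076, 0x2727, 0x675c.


Sum all words (with carry folding):
+ 0x2ada = 0x2ada
+ 0x8076 = 0xab50
+ 0x2727 = 0xd277
+ 0x675c = 0x39d4
One's complement: ~0x39d4
Checksum = 0xc62b


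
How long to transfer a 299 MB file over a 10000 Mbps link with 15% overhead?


Effective throughput = 10000 * (1 - 15/100) = 8500 Mbps
File size in Mb = 299 * 8 = 2392 Mb
Time = 2392 / 8500
Time = 0.2814 seconds


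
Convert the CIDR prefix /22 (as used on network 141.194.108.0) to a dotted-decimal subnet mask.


/22 means 22 network bits, 10 host bits
Binary: 11111111111111111111110000000000
Mask: 255.255.252.0


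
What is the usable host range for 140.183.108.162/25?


Network: 140.183.108.128
Broadcast: 140.183.108.255
First usable = network + 1
Last usable = broadcast - 1
Range: 140.183.108.129 to 140.183.108.254


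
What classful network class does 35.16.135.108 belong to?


First octet: 35
Binary: 00100011
0xxxxxxx -> Class A (1-126)
Class A, default mask 255.0.0.0 (/8)


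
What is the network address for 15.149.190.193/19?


IP:   00001111.10010101.10111110.11000001
Mask: 11111111.11111111.11100000.00000000
AND operation:
Net:  00001111.10010101.10100000.00000000
Network: 15.149.160.0/19


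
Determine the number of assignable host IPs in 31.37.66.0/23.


Host bits = 32 - 23 = 9
Total addresses = 2^9 = 512
Usable = total - 2 (network and broadcast)
Usable hosts: 510


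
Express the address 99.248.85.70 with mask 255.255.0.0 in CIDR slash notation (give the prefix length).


Binary: 11111111.11111111.00000000.00000000
Count leading 1s
Prefix: /16


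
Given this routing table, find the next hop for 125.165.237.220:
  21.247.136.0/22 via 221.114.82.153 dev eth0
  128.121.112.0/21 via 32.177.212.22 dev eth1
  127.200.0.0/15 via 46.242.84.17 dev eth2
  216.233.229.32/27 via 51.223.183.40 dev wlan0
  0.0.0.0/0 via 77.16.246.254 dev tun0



Longest prefix match for 125.165.237.220:
  /22 21.247.136.0: no
  /21 128.121.112.0: no
  /15 127.200.0.0: no
  /27 216.233.229.32: no
  /0 0.0.0.0: MATCH
Selected: next-hop 77.16.246.254 via tun0 (matched /0)


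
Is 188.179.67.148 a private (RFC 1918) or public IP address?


RFC 1918 private ranges:
  10.0.0.0/8 (10.0.0.0 - 10.255.255.255)
  172.16.0.0/12 (172.16.0.0 - 172.31.255.255)
  192.168.0.0/16 (192.168.0.0 - 192.168.255.255)
Public (not in any RFC 1918 range)


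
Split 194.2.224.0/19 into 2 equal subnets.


New prefix = 19 + 1 = 20
Each subnet has 4096 addresses
  194.2.224.0/20
  194.2.240.0/20
Subnets: 194.2.224.0/20, 194.2.240.0/20


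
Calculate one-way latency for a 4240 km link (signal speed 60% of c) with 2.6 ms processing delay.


Speed = 0.6 * 3e5 km/s = 180000 km/s
Propagation delay = 4240 / 180000 = 0.0236 s = 23.5556 ms
Processing delay = 2.6 ms
Total one-way latency = 26.1556 ms


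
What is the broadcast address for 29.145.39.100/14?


Network: 29.144.0.0/14
Host bits = 18
Set all host bits to 1:
Broadcast: 29.147.255.255


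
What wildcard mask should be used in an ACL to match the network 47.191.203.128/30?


Subnet mask: 255.255.255.252
Wildcard = 255.255.255.255 - subnet mask
255 - 255 = 0
255 - 255 = 0
255 - 255 = 0
255 - 252 = 3
Wildcard: 0.0.0.3


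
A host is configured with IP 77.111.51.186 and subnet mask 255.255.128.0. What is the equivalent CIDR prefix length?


Binary: 11111111.11111111.10000000.00000000
Count leading 1s
Prefix: /17


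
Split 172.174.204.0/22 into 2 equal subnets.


New prefix = 22 + 1 = 23
Each subnet has 512 addresses
  172.174.204.0/23
  172.174.206.0/23
Subnets: 172.174.204.0/23, 172.174.206.0/23


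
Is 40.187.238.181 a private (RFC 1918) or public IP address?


RFC 1918 private ranges:
  10.0.0.0/8 (10.0.0.0 - 10.255.255.255)
  172.16.0.0/12 (172.16.0.0 - 172.31.255.255)
  192.168.0.0/16 (192.168.0.0 - 192.168.255.255)
Public (not in any RFC 1918 range)


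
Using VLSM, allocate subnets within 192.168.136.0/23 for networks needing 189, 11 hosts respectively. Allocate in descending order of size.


189 hosts -> /24 (254 usable): 192.168.136.0/24
11 hosts -> /28 (14 usable): 192.168.137.0/28
Allocation: 192.168.136.0/24 (189 hosts, 254 usable); 192.168.137.0/28 (11 hosts, 14 usable)


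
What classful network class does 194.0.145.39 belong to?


First octet: 194
Binary: 11000010
110xxxxx -> Class C (192-223)
Class C, default mask 255.255.255.0 (/24)


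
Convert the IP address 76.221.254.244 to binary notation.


76 = 01001100
221 = 11011101
254 = 11111110
244 = 11110100
Binary: 01001100.11011101.11111110.11110100


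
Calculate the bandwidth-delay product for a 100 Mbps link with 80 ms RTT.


BDP = bandwidth * RTT
= 100 Mbps * 80 ms
= 100 * 1e6 * 80 / 1000 bits
= 8000000 bits
= 1000000 bytes
= 976.5625 KB
BDP = 8000000 bits (1000000 bytes)


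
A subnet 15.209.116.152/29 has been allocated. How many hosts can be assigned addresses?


Host bits = 32 - 29 = 3
Total addresses = 2^3 = 8
Usable = total - 2 (network and broadcast)
Usable hosts: 6


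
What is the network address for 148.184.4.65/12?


IP:   10010100.10111000.00000100.01000001
Mask: 11111111.11110000.00000000.00000000
AND operation:
Net:  10010100.10110000.00000000.00000000
Network: 148.176.0.0/12


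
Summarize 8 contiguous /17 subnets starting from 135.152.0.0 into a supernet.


Original prefix: /17
Number of subnets: 8 = 2^3
New prefix = 17 - 3 = 14
Supernet: 135.152.0.0/14


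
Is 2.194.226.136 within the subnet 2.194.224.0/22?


Subnet network: 2.194.224.0
Test IP AND mask: 2.194.224.0
Yes, 2.194.226.136 is in 2.194.224.0/22


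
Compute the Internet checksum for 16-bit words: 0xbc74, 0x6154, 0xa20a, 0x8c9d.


Sum all words (with carry folding):
+ 0xbc74 = 0xbc74
+ 0x6154 = 0x1dc9
+ 0xa20a = 0xbfd3
+ 0x8c9d = 0x4c71
One's complement: ~0x4c71
Checksum = 0xb38e


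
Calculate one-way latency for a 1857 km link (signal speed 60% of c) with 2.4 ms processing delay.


Speed = 0.6 * 3e5 km/s = 180000 km/s
Propagation delay = 1857 / 180000 = 0.0103 s = 10.3167 ms
Processing delay = 2.4 ms
Total one-way latency = 12.7167 ms


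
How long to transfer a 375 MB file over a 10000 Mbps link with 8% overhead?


Effective throughput = 10000 * (1 - 8/100) = 9200 Mbps
File size in Mb = 375 * 8 = 3000 Mb
Time = 3000 / 9200
Time = 0.3261 seconds


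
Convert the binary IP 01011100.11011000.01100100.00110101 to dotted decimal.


01011100 = 92
11011000 = 216
01100100 = 100
00110101 = 53
IP: 92.216.100.53


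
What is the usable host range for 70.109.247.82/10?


Network: 70.64.0.0
Broadcast: 70.127.255.255
First usable = network + 1
Last usable = broadcast - 1
Range: 70.64.0.1 to 70.127.255.254


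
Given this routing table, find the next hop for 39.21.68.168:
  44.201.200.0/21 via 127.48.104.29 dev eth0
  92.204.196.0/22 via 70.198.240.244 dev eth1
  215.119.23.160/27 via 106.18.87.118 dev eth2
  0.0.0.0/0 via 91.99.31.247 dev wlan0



Longest prefix match for 39.21.68.168:
  /21 44.201.200.0: no
  /22 92.204.196.0: no
  /27 215.119.23.160: no
  /0 0.0.0.0: MATCH
Selected: next-hop 91.99.31.247 via wlan0 (matched /0)


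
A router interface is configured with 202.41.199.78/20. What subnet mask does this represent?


/20 means 20 network bits, 12 host bits
Binary: 11111111111111111111000000000000
Mask: 255.255.240.0


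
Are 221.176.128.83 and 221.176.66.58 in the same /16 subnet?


Mask: 255.255.0.0
221.176.128.83 AND mask = 221.176.0.0
221.176.66.58 AND mask = 221.176.0.0
Yes, same subnet (221.176.0.0)


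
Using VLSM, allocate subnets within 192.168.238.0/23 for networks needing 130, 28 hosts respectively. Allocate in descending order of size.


130 hosts -> /24 (254 usable): 192.168.238.0/24
28 hosts -> /27 (30 usable): 192.168.239.0/27
Allocation: 192.168.238.0/24 (130 hosts, 254 usable); 192.168.239.0/27 (28 hosts, 30 usable)
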